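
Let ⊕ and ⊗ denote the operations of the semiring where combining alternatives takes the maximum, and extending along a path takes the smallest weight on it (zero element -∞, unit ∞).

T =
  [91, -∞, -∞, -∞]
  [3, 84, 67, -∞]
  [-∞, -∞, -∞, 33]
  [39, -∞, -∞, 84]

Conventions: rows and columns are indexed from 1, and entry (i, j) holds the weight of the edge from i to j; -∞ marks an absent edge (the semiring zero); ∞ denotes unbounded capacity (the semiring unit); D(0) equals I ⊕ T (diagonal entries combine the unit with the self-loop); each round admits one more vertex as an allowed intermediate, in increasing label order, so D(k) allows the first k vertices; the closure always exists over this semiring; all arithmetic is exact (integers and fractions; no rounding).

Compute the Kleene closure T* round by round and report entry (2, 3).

D(0):
  [∞, -∞, -∞, -∞]
  [3, ∞, 67, -∞]
  [-∞, -∞, ∞, 33]
  [39, -∞, -∞, ∞]
D(1):
  [∞, -∞, -∞, -∞]
  [3, ∞, 67, -∞]
  [-∞, -∞, ∞, 33]
  [39, -∞, -∞, ∞]
D(2):
  [∞, -∞, -∞, -∞]
  [3, ∞, 67, -∞]
  [-∞, -∞, ∞, 33]
  [39, -∞, -∞, ∞]
D(3):
  [∞, -∞, -∞, -∞]
  [3, ∞, 67, 33]
  [-∞, -∞, ∞, 33]
  [39, -∞, -∞, ∞]
D(4):
  [∞, -∞, -∞, -∞]
  [33, ∞, 67, 33]
  [33, -∞, ∞, 33]
  [39, -∞, -∞, ∞]
Answer: T*[2][3] = 67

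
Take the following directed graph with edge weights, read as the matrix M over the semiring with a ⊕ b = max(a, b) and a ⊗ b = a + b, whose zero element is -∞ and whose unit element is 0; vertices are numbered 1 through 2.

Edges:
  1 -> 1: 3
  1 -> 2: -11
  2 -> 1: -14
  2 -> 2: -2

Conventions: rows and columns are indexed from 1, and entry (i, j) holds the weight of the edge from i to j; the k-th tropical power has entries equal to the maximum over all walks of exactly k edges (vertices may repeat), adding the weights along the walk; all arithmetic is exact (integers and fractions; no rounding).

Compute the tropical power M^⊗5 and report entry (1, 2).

M^⊗2:
  [6, -8]
  [-11, -4]
M^⊗3:
  [9, -5]
  [-8, -6]
M^⊗4:
  [12, -2]
  [-5, -8]
M^⊗5:
  [15, 1]
  [-2, -10]
Key observation: the optimum is the walk 1->1->1->1->1->2, with weight 3 + 3 + 3 + 3 + (-11) = 1.
Optimal value attained by: walk 1->1->1->1->1->2.
Answer: (M^⊗5)[1][2] = 1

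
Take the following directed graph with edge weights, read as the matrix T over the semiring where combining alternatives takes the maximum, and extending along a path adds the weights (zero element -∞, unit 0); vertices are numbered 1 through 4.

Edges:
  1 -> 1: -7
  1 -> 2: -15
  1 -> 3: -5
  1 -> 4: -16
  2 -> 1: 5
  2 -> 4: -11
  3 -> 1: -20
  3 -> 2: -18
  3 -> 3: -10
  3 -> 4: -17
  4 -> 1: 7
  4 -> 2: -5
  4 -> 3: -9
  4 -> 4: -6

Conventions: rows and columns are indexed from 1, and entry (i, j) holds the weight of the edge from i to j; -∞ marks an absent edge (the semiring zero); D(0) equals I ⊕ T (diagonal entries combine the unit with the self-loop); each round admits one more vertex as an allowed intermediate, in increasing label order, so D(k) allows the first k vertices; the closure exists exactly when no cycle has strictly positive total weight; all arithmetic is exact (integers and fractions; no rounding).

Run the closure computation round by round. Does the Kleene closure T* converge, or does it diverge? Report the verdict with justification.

D(0):
  [0, -15, -5, -16]
  [5, 0, -∞, -11]
  [-20, -18, 0, -17]
  [7, -5, -9, 0]
D(1):
  [0, -15, -5, -16]
  [5, 0, 0, -11]
  [-20, -18, 0, -17]
  [7, -5, 2, 0]
D(2):
  [0, -15, -5, -16]
  [5, 0, 0, -11]
  [-13, -18, 0, -17]
  [7, -5, 2, 0]
D(3):
  [0, -15, -5, -16]
  [5, 0, 0, -11]
  [-13, -18, 0, -17]
  [7, -5, 2, 0]
D(4):
  [0, -15, -5, -16]
  [5, 0, 0, -11]
  [-10, -18, 0, -17]
  [7, -5, 2, 0]
Key observation: every diagonal entry stays at the unit through all rounds, so no improving cycle exists.
Answer: CONVERGES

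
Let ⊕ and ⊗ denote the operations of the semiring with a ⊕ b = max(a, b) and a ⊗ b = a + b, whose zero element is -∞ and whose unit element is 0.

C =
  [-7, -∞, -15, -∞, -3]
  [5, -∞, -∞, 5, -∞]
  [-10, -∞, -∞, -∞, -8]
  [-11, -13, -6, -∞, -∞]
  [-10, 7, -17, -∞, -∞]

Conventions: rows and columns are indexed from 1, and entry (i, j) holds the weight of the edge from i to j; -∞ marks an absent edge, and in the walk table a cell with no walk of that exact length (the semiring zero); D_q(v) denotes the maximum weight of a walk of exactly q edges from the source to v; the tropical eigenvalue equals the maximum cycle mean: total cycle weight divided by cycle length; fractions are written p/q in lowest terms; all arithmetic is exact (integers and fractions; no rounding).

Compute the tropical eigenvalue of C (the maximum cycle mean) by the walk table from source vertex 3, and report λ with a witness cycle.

q=0: [-∞, -∞, 0, -∞, -∞]
q=1: [-10, -∞, -∞, -∞, -8]
q=2: [-17, -1, -25, -∞, -13]
q=3: [4, -6, -30, 4, -20]
q=4: [-1, -9, -2, -1, 1]
q=5: [-4, 8, -7, -4, -4]
Optimal cycle mean attained by: cycle 1->5->2->1, total (-3) + 7 + 5, length 3.
Answer: λ = 3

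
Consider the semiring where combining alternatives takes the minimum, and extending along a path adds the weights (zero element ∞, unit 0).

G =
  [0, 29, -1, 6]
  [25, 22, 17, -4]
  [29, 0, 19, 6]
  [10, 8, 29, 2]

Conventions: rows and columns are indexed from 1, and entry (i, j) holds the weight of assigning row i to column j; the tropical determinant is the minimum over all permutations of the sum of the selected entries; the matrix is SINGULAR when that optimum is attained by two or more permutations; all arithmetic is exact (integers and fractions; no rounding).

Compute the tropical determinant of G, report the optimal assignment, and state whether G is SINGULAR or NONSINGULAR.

σ = (1, 2, 3, 4): 0 + 22 + 19 + 2 = 43
σ = (1, 2, 4, 3): 0 + 22 + 6 + 29 = 57
σ = (1, 3, 2, 4): 0 + 17 + 0 + 2 = 19
σ = (1, 3, 4, 2): 0 + 17 + 6 + 8 = 31
σ = (1, 4, 2, 3): 0 + (-4) + 0 + 29 = 25
σ = (1, 4, 3, 2): 0 + (-4) + 19 + 8 = 23
σ = (2, 1, 3, 4): 29 + 25 + 19 + 2 = 75
σ = (2, 1, 4, 3): 29 + 25 + 6 + 29 = 89
σ = (2, 3, 1, 4): 29 + 17 + 29 + 2 = 77
σ = (2, 3, 4, 1): 29 + 17 + 6 + 10 = 62
σ = (2, 4, 1, 3): 29 + (-4) + 29 + 29 = 83
σ = (2, 4, 3, 1): 29 + (-4) + 19 + 10 = 54
σ = (3, 1, 2, 4): (-1) + 25 + 0 + 2 = 26
σ = (3, 1, 4, 2): (-1) + 25 + 6 + 8 = 38
σ = (3, 2, 1, 4): (-1) + 22 + 29 + 2 = 52
σ = (3, 2, 4, 1): (-1) + 22 + 6 + 10 = 37
σ = (3, 4, 1, 2): (-1) + (-4) + 29 + 8 = 32
σ = (3, 4, 2, 1): (-1) + (-4) + 0 + 10 = 5
σ = (4, 1, 2, 3): 6 + 25 + 0 + 29 = 60
σ = (4, 1, 3, 2): 6 + 25 + 19 + 8 = 58
σ = (4, 2, 1, 3): 6 + 22 + 29 + 29 = 86
σ = (4, 2, 3, 1): 6 + 22 + 19 + 10 = 57
σ = (4, 3, 1, 2): 6 + 17 + 29 + 8 = 60
σ = (4, 3, 2, 1): 6 + 17 + 0 + 10 = 33
Optimal value attained by: σ = (3, 4, 2, 1).
Answer: det⊕(G) = 5; verdict: NONSINGULAR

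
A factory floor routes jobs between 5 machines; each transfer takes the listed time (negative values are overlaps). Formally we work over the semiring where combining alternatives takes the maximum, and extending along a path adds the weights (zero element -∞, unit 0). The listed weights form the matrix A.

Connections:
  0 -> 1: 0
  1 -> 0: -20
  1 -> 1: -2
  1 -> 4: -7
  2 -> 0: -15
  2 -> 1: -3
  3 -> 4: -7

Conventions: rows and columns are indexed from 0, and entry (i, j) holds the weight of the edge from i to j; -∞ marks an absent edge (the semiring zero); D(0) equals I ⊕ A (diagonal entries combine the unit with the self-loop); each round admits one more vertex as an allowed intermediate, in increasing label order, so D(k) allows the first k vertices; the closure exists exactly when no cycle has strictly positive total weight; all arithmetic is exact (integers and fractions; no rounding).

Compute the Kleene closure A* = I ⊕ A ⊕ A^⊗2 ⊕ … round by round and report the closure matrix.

D(0):
  [0, 0, -∞, -∞, -∞]
  [-20, 0, -∞, -∞, -7]
  [-15, -3, 0, -∞, -∞]
  [-∞, -∞, -∞, 0, -7]
  [-∞, -∞, -∞, -∞, 0]
D(1):
  [0, 0, -∞, -∞, -∞]
  [-20, 0, -∞, -∞, -7]
  [-15, -3, 0, -∞, -∞]
  [-∞, -∞, -∞, 0, -7]
  [-∞, -∞, -∞, -∞, 0]
D(2):
  [0, 0, -∞, -∞, -7]
  [-20, 0, -∞, -∞, -7]
  [-15, -3, 0, -∞, -10]
  [-∞, -∞, -∞, 0, -7]
  [-∞, -∞, -∞, -∞, 0]
D(3):
  [0, 0, -∞, -∞, -7]
  [-20, 0, -∞, -∞, -7]
  [-15, -3, 0, -∞, -10]
  [-∞, -∞, -∞, 0, -7]
  [-∞, -∞, -∞, -∞, 0]
D(4):
  [0, 0, -∞, -∞, -7]
  [-20, 0, -∞, -∞, -7]
  [-15, -3, 0, -∞, -10]
  [-∞, -∞, -∞, 0, -7]
  [-∞, -∞, -∞, -∞, 0]
D(5):
  [0, 0, -∞, -∞, -7]
  [-20, 0, -∞, -∞, -7]
  [-15, -3, 0, -∞, -10]
  [-∞, -∞, -∞, 0, -7]
  [-∞, -∞, -∞, -∞, 0]
Answer: A* = [[0, 0, -∞, -∞, -7], [-20, 0, -∞, -∞, -7], [-15, -3, 0, -∞, -10], [-∞, -∞, -∞, 0, -7], [-∞, -∞, -∞, -∞, 0]]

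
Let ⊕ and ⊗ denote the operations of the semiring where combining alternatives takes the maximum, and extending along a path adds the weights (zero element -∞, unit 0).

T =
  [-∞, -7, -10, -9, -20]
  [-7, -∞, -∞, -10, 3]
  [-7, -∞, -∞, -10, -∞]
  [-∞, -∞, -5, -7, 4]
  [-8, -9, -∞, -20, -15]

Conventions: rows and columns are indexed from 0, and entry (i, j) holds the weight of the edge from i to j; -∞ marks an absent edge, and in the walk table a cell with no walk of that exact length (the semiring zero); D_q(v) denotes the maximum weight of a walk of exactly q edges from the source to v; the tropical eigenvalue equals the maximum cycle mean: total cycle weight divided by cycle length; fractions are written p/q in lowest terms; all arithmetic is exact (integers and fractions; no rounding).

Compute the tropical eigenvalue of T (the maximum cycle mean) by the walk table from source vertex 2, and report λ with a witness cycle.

q=0: [-∞, -∞, 0, -∞, -∞]
q=1: [-7, -∞, -∞, -10, -∞]
q=2: [-∞, -14, -15, -16, -6]
q=3: [-14, -15, -21, -23, -11]
q=4: [-19, -20, -24, -23, -12]
q=5: [-20, -21, -28, -28, -17]
Optimal cycle mean attained by: cycle 1->4->1, total 3 + (-9), length 2.
Answer: λ = -3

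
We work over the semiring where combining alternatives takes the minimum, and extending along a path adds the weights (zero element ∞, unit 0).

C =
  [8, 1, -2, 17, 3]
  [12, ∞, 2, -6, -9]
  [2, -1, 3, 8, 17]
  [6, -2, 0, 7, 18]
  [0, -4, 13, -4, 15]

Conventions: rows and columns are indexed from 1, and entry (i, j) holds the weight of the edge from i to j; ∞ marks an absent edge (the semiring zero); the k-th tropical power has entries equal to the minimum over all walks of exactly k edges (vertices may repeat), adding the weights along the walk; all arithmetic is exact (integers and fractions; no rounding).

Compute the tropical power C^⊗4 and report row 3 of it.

C^⊗2:
  [0, -3, 1, -5, -8]
  [-9, -13, -6, -13, 6]
  [5, 2, 0, -7, -10]
  [2, -1, 0, -8, -11]
  [2, -6, -4, -10, -13]
C^⊗3:
  [-8, -12, -5, -12, -12]
  [-7, -15, -13, -19, -22]
  [-10, -14, -7, -14, -7]
  [-11, -15, -8, -15, -10]
  [-13, -17, -10, -17, -15]
C^⊗4:
  [-12, -16, -12, -18, -21]
  [-22, -26, -19, -26, -24]
  [-8, -16, -14, -20, -23]
  [-10, -17, -15, -21, -24]
  [-15, -19, -17, -23, -26]
Answer: row 3 of C^⊗4 = [-8, -16, -14, -20, -23]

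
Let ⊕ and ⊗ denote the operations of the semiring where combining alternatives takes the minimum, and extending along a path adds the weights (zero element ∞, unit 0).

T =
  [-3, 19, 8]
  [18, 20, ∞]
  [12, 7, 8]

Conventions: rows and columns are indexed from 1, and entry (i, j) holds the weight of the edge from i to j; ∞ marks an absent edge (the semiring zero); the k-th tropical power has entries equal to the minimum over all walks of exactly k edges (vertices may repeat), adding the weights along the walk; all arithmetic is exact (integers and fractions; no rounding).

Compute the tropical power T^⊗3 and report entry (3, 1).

T^⊗2:
  [-6, 15, 5]
  [15, 37, 26]
  [9, 15, 16]
T^⊗3:
  [-9, 12, 2]
  [12, 33, 23]
  [6, 23, 17]
Key observation: the optimum is the walk 3->1->1->1, with weight 12 + (-3) + (-3) = 6.
Optimal value attained by: walk 3->1->1->1.
Answer: (T^⊗3)[3][1] = 6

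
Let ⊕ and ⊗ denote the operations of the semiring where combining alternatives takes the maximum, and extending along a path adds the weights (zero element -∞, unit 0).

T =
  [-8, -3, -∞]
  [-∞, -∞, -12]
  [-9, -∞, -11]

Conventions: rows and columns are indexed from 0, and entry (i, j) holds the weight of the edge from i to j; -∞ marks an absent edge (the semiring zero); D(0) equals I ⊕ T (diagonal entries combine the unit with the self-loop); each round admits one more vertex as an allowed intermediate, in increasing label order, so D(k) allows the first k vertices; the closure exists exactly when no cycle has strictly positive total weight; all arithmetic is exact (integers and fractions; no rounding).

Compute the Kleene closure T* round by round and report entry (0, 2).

D(0):
  [0, -3, -∞]
  [-∞, 0, -12]
  [-9, -∞, 0]
D(1):
  [0, -3, -∞]
  [-∞, 0, -12]
  [-9, -12, 0]
D(2):
  [0, -3, -15]
  [-∞, 0, -12]
  [-9, -12, 0]
D(3):
  [0, -3, -15]
  [-21, 0, -12]
  [-9, -12, 0]
Answer: T*[0][2] = -15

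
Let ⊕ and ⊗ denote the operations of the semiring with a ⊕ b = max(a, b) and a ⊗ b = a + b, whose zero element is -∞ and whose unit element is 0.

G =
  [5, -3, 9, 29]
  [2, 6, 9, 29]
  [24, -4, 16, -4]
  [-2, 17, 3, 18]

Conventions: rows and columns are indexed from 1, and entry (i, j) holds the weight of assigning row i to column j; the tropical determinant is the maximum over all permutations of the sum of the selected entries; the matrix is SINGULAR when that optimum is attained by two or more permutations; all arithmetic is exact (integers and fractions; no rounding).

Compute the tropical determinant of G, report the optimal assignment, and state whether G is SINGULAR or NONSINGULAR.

σ = (1, 2, 3, 4): 5 + 6 + 16 + 18 = 45
σ = (1, 2, 4, 3): 5 + 6 + (-4) + 3 = 10
σ = (1, 3, 2, 4): 5 + 9 + (-4) + 18 = 28
σ = (1, 3, 4, 2): 5 + 9 + (-4) + 17 = 27
σ = (1, 4, 2, 3): 5 + 29 + (-4) + 3 = 33
σ = (1, 4, 3, 2): 5 + 29 + 16 + 17 = 67
σ = (2, 1, 3, 4): (-3) + 2 + 16 + 18 = 33
σ = (2, 1, 4, 3): (-3) + 2 + (-4) + 3 = -2
σ = (2, 3, 1, 4): (-3) + 9 + 24 + 18 = 48
σ = (2, 3, 4, 1): (-3) + 9 + (-4) + (-2) = 0
σ = (2, 4, 1, 3): (-3) + 29 + 24 + 3 = 53
σ = (2, 4, 3, 1): (-3) + 29 + 16 + (-2) = 40
σ = (3, 1, 2, 4): 9 + 2 + (-4) + 18 = 25
σ = (3, 1, 4, 2): 9 + 2 + (-4) + 17 = 24
σ = (3, 2, 1, 4): 9 + 6 + 24 + 18 = 57
σ = (3, 2, 4, 1): 9 + 6 + (-4) + (-2) = 9
σ = (3, 4, 1, 2): 9 + 29 + 24 + 17 = 79
σ = (3, 4, 2, 1): 9 + 29 + (-4) + (-2) = 32
σ = (4, 1, 2, 3): 29 + 2 + (-4) + 3 = 30
σ = (4, 1, 3, 2): 29 + 2 + 16 + 17 = 64
σ = (4, 2, 1, 3): 29 + 6 + 24 + 3 = 62
σ = (4, 2, 3, 1): 29 + 6 + 16 + (-2) = 49
σ = (4, 3, 1, 2): 29 + 9 + 24 + 17 = 79
σ = (4, 3, 2, 1): 29 + 9 + (-4) + (-2) = 32
Optimal value attained by: σ = (3, 4, 1, 2).
Answer: det⊕(G) = 79; verdict: SINGULAR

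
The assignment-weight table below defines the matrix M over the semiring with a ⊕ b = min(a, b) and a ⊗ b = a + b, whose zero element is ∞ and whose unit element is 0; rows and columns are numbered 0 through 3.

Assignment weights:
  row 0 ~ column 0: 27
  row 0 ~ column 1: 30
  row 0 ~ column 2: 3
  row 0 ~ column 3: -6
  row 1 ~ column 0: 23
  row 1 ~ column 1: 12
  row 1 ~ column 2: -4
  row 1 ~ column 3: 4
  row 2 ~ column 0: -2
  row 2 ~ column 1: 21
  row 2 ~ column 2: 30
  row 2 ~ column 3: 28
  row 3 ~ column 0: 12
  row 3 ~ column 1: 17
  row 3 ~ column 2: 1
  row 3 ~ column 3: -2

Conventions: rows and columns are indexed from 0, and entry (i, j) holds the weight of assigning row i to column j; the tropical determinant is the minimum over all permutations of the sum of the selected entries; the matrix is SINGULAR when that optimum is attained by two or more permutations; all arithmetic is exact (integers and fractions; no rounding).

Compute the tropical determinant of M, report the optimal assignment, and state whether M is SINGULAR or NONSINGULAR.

σ = (0, 1, 2, 3): 27 + 12 + 30 + (-2) = 67
σ = (0, 1, 3, 2): 27 + 12 + 28 + 1 = 68
σ = (0, 2, 1, 3): 27 + (-4) + 21 + (-2) = 42
σ = (0, 2, 3, 1): 27 + (-4) + 28 + 17 = 68
σ = (0, 3, 1, 2): 27 + 4 + 21 + 1 = 53
σ = (0, 3, 2, 1): 27 + 4 + 30 + 17 = 78
σ = (1, 0, 2, 3): 30 + 23 + 30 + (-2) = 81
σ = (1, 0, 3, 2): 30 + 23 + 28 + 1 = 82
σ = (1, 2, 0, 3): 30 + (-4) + (-2) + (-2) = 22
σ = (1, 2, 3, 0): 30 + (-4) + 28 + 12 = 66
σ = (1, 3, 0, 2): 30 + 4 + (-2) + 1 = 33
σ = (1, 3, 2, 0): 30 + 4 + 30 + 12 = 76
σ = (2, 0, 1, 3): 3 + 23 + 21 + (-2) = 45
σ = (2, 0, 3, 1): 3 + 23 + 28 + 17 = 71
σ = (2, 1, 0, 3): 3 + 12 + (-2) + (-2) = 11
σ = (2, 1, 3, 0): 3 + 12 + 28 + 12 = 55
σ = (2, 3, 0, 1): 3 + 4 + (-2) + 17 = 22
σ = (2, 3, 1, 0): 3 + 4 + 21 + 12 = 40
σ = (3, 0, 1, 2): (-6) + 23 + 21 + 1 = 39
σ = (3, 0, 2, 1): (-6) + 23 + 30 + 17 = 64
σ = (3, 1, 0, 2): (-6) + 12 + (-2) + 1 = 5
σ = (3, 1, 2, 0): (-6) + 12 + 30 + 12 = 48
σ = (3, 2, 0, 1): (-6) + (-4) + (-2) + 17 = 5
σ = (3, 2, 1, 0): (-6) + (-4) + 21 + 12 = 23
Optimal value attained by: σ = (3, 1, 0, 2).
Answer: det⊕(M) = 5; verdict: SINGULAR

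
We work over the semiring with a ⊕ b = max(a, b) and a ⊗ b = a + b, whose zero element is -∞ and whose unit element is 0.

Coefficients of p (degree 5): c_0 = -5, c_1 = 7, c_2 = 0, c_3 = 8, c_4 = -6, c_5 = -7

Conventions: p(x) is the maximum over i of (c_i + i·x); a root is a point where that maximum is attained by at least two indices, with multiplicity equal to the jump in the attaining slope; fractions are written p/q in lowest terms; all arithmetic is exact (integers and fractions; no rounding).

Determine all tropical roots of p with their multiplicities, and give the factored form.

hull edge (i=0, c=-5) to (i=1, c=7): slope 12, span 1
hull edge (i=1, c=7) to (i=3, c=8): slope 1/2, span 2
hull edge (i=3, c=8) to (i=5, c=-7): slope -15/2, span 2
Factored form: p(x) = -7 ⊗ (x ⊕ (-12)) ⊗ (x ⊕ (-1/2)) ⊗ (x ⊕ (-1/2)) ⊗ (x ⊕ 15/2) ⊗ (x ⊕ 15/2)
Answer: roots = -12 (mult 1), -1/2 (mult 2), 15/2 (mult 2)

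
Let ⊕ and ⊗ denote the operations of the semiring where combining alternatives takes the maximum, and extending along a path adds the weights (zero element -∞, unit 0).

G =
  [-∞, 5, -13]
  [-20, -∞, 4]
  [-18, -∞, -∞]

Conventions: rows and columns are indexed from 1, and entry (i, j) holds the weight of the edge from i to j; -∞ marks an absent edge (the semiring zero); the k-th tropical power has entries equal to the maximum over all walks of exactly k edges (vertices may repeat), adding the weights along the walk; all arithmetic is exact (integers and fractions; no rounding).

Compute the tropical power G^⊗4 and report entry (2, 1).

G^⊗2:
  [-15, -∞, 9]
  [-14, -15, -33]
  [-∞, -13, -31]
G^⊗3:
  [-9, -10, -28]
  [-35, -9, -11]
  [-33, -∞, -9]
G^⊗4:
  [-30, -4, -6]
  [-29, -30, -5]
  [-27, -28, -46]
Key observation: the optimum is the walk 2->1->2->3->1, with weight (-20) + 5 + 4 + (-18) = -29.
Optimal value attained by: walk 2->1->2->3->1.
Answer: (G^⊗4)[2][1] = -29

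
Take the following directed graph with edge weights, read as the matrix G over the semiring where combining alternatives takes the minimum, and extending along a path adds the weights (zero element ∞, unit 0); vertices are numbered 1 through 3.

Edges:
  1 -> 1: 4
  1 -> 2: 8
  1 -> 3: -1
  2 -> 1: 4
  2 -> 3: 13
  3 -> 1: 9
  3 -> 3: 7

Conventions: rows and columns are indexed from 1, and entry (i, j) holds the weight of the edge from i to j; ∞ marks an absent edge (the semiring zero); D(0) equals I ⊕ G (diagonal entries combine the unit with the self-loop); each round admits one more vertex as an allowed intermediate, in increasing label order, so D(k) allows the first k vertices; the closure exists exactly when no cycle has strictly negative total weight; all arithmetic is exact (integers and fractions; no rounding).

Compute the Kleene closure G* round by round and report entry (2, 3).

D(0):
  [0, 8, -1]
  [4, 0, 13]
  [9, ∞, 0]
D(1):
  [0, 8, -1]
  [4, 0, 3]
  [9, 17, 0]
D(2):
  [0, 8, -1]
  [4, 0, 3]
  [9, 17, 0]
D(3):
  [0, 8, -1]
  [4, 0, 3]
  [9, 17, 0]
Answer: G*[2][3] = 3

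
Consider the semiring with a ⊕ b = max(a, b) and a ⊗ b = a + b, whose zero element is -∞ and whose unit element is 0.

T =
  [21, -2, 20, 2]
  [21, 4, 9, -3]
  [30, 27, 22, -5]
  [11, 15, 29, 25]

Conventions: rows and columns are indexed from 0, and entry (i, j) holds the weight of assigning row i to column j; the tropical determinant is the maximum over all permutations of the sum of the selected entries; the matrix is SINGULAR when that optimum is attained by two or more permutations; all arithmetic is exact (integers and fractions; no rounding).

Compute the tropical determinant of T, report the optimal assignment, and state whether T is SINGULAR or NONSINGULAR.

σ = (0, 1, 2, 3): 21 + 4 + 22 + 25 = 72
σ = (0, 1, 3, 2): 21 + 4 + (-5) + 29 = 49
σ = (0, 2, 1, 3): 21 + 9 + 27 + 25 = 82
σ = (0, 2, 3, 1): 21 + 9 + (-5) + 15 = 40
σ = (0, 3, 1, 2): 21 + (-3) + 27 + 29 = 74
σ = (0, 3, 2, 1): 21 + (-3) + 22 + 15 = 55
σ = (1, 0, 2, 3): (-2) + 21 + 22 + 25 = 66
σ = (1, 0, 3, 2): (-2) + 21 + (-5) + 29 = 43
σ = (1, 2, 0, 3): (-2) + 9 + 30 + 25 = 62
σ = (1, 2, 3, 0): (-2) + 9 + (-5) + 11 = 13
σ = (1, 3, 0, 2): (-2) + (-3) + 30 + 29 = 54
σ = (1, 3, 2, 0): (-2) + (-3) + 22 + 11 = 28
σ = (2, 0, 1, 3): 20 + 21 + 27 + 25 = 93
σ = (2, 0, 3, 1): 20 + 21 + (-5) + 15 = 51
σ = (2, 1, 0, 3): 20 + 4 + 30 + 25 = 79
σ = (2, 1, 3, 0): 20 + 4 + (-5) + 11 = 30
σ = (2, 3, 0, 1): 20 + (-3) + 30 + 15 = 62
σ = (2, 3, 1, 0): 20 + (-3) + 27 + 11 = 55
σ = (3, 0, 1, 2): 2 + 21 + 27 + 29 = 79
σ = (3, 0, 2, 1): 2 + 21 + 22 + 15 = 60
σ = (3, 1, 0, 2): 2 + 4 + 30 + 29 = 65
σ = (3, 1, 2, 0): 2 + 4 + 22 + 11 = 39
σ = (3, 2, 0, 1): 2 + 9 + 30 + 15 = 56
σ = (3, 2, 1, 0): 2 + 9 + 27 + 11 = 49
Optimal value attained by: σ = (2, 0, 1, 3).
Answer: det⊕(T) = 93; verdict: NONSINGULAR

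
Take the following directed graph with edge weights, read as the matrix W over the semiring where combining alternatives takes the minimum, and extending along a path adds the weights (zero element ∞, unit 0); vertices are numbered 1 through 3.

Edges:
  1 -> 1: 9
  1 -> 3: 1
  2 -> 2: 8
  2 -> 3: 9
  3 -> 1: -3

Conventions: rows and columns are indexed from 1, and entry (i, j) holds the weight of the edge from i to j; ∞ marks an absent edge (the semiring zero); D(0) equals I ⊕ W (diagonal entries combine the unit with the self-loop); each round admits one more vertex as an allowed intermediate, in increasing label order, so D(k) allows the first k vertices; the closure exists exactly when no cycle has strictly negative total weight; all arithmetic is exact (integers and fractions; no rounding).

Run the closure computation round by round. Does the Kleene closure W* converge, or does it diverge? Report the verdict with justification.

D(0):
  [0, ∞, 1]
  [∞, 0, 9]
  [-3, ∞, 0]
Detection: at round 1, diagonal entry (3, 3) turns strictly negative.
Key observation: the cycle 3->1->3 has total weight (-3) + 1, which is strictly negative.
Answer: DIVERGES — negative cycle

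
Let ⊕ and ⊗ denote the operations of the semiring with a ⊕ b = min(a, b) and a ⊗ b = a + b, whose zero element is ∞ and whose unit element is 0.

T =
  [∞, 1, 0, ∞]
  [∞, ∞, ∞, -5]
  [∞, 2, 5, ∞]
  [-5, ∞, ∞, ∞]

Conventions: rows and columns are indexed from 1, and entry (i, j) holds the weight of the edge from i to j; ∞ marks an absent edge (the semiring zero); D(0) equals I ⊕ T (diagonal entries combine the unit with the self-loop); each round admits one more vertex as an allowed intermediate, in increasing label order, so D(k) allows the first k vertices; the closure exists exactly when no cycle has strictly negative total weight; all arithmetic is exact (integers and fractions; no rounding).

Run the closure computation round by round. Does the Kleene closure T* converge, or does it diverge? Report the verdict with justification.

D(0):
  [0, 1, 0, ∞]
  [∞, 0, ∞, -5]
  [∞, 2, 0, ∞]
  [-5, ∞, ∞, 0]
D(1):
  [0, 1, 0, ∞]
  [∞, 0, ∞, -5]
  [∞, 2, 0, ∞]
  [-5, -4, -5, 0]
Detection: at round 2, diagonal entry (4, 4) turns strictly negative.
Key observation: the cycle 4->1->2->4 has total weight (-5) + 1 + (-5), which is strictly negative.
Answer: DIVERGES — negative cycle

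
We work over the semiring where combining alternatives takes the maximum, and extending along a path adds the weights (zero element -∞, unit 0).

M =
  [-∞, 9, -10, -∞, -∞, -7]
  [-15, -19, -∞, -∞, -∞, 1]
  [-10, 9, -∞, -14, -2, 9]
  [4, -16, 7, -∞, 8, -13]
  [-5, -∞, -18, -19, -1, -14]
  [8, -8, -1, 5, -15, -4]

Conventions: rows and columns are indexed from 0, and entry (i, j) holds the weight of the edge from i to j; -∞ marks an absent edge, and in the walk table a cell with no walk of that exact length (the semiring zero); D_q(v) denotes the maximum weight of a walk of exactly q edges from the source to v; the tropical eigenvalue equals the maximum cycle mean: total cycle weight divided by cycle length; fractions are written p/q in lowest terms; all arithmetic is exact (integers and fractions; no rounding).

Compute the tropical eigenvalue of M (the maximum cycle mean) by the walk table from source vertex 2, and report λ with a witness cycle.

q=0: [-∞, -∞, 0, -∞, -∞, -∞]
q=1: [-10, 9, -∞, -14, -2, 9]
q=2: [17, 1, 8, 14, -3, 10]
q=3: [18, 26, 21, 15, 22, 17]
q=4: [25, 30, 22, 22, 23, 30]
q=5: [38, 34, 29, 35, 30, 31]
q=6: [39, 47, 42, 36, 43, 38]
Optimal cycle mean attained by: cycle 2->5->3->2, total 9 + 5 + 7, length 3.
Answer: λ = 7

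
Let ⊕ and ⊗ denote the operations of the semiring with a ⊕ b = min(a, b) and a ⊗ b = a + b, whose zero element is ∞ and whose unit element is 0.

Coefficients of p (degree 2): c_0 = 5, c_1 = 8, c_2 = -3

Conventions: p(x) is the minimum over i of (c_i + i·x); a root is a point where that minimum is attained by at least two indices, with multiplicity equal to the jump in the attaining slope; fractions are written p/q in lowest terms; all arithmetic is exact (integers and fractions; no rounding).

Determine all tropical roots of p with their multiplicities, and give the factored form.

hull edge (i=0, c=5) to (i=2, c=-3): slope -4, span 2
Factored form: p(x) = -3 ⊗ (x ⊕ 4) ⊗ (x ⊕ 4)
Answer: roots = 4 (mult 2)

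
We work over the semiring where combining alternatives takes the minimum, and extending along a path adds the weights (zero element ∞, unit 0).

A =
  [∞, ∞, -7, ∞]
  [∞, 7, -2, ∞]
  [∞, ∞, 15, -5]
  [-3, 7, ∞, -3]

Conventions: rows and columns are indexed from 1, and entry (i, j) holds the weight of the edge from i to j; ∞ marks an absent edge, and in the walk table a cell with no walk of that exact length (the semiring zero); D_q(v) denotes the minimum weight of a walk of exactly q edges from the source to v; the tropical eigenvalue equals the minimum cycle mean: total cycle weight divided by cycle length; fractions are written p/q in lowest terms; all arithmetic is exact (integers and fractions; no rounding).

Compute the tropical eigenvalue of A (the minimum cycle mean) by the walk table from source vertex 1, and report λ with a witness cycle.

q=0: [0, ∞, ∞, ∞]
q=1: [∞, ∞, -7, ∞]
q=2: [∞, ∞, 8, -12]
q=3: [-15, -5, 23, -15]
q=4: [-18, -8, -22, -18]
Optimal cycle mean attained by: cycle 1->3->4->1, total (-7) + (-5) + (-3), length 3.
Answer: λ = -5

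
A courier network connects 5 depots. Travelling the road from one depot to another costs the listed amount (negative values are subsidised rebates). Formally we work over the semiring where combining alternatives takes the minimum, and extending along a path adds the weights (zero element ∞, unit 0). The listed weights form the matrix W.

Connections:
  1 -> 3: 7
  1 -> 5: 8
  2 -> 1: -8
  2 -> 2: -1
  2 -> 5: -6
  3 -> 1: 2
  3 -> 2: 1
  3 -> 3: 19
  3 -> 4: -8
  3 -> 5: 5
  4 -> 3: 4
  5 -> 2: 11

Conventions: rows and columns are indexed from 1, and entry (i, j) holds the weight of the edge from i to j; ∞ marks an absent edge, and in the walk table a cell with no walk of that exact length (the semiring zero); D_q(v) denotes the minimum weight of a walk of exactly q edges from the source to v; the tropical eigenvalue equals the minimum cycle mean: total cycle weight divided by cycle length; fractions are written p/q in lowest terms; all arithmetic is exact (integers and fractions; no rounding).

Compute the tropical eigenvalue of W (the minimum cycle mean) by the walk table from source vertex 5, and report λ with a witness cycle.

q=0: [∞, ∞, ∞, ∞, 0]
q=1: [∞, 11, ∞, ∞, ∞]
q=2: [3, 10, ∞, ∞, 5]
q=3: [2, 9, 10, ∞, 4]
q=4: [1, 8, 9, 2, 3]
q=5: [0, 7, 6, 1, 2]
Optimal cycle mean attained by: cycle 3->4->3, total (-8) + 4, length 2.
Answer: λ = -2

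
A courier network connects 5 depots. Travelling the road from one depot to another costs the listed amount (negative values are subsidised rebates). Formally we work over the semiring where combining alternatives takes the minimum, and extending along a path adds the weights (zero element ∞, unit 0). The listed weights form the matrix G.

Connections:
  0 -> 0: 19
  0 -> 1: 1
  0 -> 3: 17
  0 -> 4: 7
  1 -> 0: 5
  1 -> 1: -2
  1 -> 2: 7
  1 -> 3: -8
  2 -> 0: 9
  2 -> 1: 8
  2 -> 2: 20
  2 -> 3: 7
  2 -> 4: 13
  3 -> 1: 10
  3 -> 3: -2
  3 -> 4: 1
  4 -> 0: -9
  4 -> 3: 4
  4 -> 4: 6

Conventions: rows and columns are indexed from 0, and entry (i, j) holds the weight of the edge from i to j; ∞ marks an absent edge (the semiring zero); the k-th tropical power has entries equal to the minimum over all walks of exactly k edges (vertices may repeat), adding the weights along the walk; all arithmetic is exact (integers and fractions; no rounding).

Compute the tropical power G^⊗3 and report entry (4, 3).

G^⊗2:
  [-2, -1, 8, -7, 13]
  [3, -4, 5, -10, -7]
  [4, 6, 15, 0, 8]
  [-8, 8, 17, -4, -1]
  [-3, -8, ∞, 2, -2]
G^⊗3:
  [4, -3, 6, -9, -6]
  [-16, -6, 3, -12, -9]
  [-1, 4, 13, -2, 1]
  [-10, -7, 15, -6, -3]
  [-11, -10, -1, -16, 3]
Key observation: the optimum is the walk 4->0->1->3, with weight (-9) + 1 + (-8) = -16.
Optimal value attained by: walk 4->0->1->3.
Answer: (G^⊗3)[4][3] = -16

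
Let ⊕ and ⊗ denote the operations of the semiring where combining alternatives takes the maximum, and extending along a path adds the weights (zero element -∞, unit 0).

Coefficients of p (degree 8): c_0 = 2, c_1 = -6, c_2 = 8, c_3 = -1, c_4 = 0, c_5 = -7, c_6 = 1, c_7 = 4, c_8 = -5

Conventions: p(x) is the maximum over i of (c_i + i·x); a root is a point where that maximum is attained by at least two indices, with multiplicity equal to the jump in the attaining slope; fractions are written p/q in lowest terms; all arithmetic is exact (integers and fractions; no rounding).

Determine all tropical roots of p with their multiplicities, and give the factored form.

hull edge (i=0, c=2) to (i=2, c=8): slope 3, span 2
hull edge (i=2, c=8) to (i=7, c=4): slope -4/5, span 5
hull edge (i=7, c=4) to (i=8, c=-5): slope -9, span 1
Factored form: p(x) = -5 ⊗ (x ⊕ (-3)) ⊗ (x ⊕ (-3)) ⊗ (x ⊕ 4/5) ⊗ (x ⊕ 4/5) ⊗ (x ⊕ 4/5) ⊗ (x ⊕ 4/5) ⊗ (x ⊕ 4/5) ⊗ (x ⊕ 9)
Answer: roots = -3 (mult 2), 4/5 (mult 5), 9 (mult 1)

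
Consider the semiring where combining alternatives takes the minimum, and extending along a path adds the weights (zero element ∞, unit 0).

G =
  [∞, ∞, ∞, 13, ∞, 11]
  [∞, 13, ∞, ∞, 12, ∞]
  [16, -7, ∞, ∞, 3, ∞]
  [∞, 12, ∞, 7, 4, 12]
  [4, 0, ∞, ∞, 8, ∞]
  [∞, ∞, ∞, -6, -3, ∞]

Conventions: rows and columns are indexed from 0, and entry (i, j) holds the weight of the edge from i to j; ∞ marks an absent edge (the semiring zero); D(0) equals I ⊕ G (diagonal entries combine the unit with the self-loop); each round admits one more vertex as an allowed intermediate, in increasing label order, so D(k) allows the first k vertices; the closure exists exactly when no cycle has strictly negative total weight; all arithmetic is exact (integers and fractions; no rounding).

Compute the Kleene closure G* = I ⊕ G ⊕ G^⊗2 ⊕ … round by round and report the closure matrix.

D(0):
  [0, ∞, ∞, 13, ∞, 11]
  [∞, 0, ∞, ∞, 12, ∞]
  [16, -7, 0, ∞, 3, ∞]
  [∞, 12, ∞, 0, 4, 12]
  [4, 0, ∞, ∞, 0, ∞]
  [∞, ∞, ∞, -6, -3, 0]
D(1):
  [0, ∞, ∞, 13, ∞, 11]
  [∞, 0, ∞, ∞, 12, ∞]
  [16, -7, 0, 29, 3, 27]
  [∞, 12, ∞, 0, 4, 12]
  [4, 0, ∞, 17, 0, 15]
  [∞, ∞, ∞, -6, -3, 0]
D(2):
  [0, ∞, ∞, 13, ∞, 11]
  [∞, 0, ∞, ∞, 12, ∞]
  [16, -7, 0, 29, 3, 27]
  [∞, 12, ∞, 0, 4, 12]
  [4, 0, ∞, 17, 0, 15]
  [∞, ∞, ∞, -6, -3, 0]
D(3):
  [0, ∞, ∞, 13, ∞, 11]
  [∞, 0, ∞, ∞, 12, ∞]
  [16, -7, 0, 29, 3, 27]
  [∞, 12, ∞, 0, 4, 12]
  [4, 0, ∞, 17, 0, 15]
  [∞, ∞, ∞, -6, -3, 0]
D(4):
  [0, 25, ∞, 13, 17, 11]
  [∞, 0, ∞, ∞, 12, ∞]
  [16, -7, 0, 29, 3, 27]
  [∞, 12, ∞, 0, 4, 12]
  [4, 0, ∞, 17, 0, 15]
  [∞, 6, ∞, -6, -3, 0]
D(5):
  [0, 17, ∞, 13, 17, 11]
  [16, 0, ∞, 29, 12, 27]
  [7, -7, 0, 20, 3, 18]
  [8, 4, ∞, 0, 4, 12]
  [4, 0, ∞, 17, 0, 15]
  [1, -3, ∞, -6, -3, 0]
D(6):
  [0, 8, ∞, 5, 8, 11]
  [16, 0, ∞, 21, 12, 27]
  [7, -7, 0, 12, 3, 18]
  [8, 4, ∞, 0, 4, 12]
  [4, 0, ∞, 9, 0, 15]
  [1, -3, ∞, -6, -3, 0]
Answer: G* = [[0, 8, ∞, 5, 8, 11], [16, 0, ∞, 21, 12, 27], [7, -7, 0, 12, 3, 18], [8, 4, ∞, 0, 4, 12], [4, 0, ∞, 9, 0, 15], [1, -3, ∞, -6, -3, 0]]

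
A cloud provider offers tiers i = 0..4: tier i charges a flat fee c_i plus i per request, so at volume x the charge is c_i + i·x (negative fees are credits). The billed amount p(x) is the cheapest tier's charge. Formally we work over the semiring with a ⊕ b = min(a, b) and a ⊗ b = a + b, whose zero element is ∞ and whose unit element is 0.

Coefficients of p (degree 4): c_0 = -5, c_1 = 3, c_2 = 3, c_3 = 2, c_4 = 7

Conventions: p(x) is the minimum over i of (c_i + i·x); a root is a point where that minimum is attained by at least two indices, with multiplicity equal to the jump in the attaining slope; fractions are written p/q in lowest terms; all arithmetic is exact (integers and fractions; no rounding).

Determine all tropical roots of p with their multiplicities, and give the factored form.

hull edge (i=0, c=-5) to (i=3, c=2): slope 7/3, span 3
hull edge (i=3, c=2) to (i=4, c=7): slope 5, span 1
Factored form: p(x) = 7 ⊗ (x ⊕ (-5)) ⊗ (x ⊕ (-7/3)) ⊗ (x ⊕ (-7/3)) ⊗ (x ⊕ (-7/3))
Answer: roots = -5 (mult 1), -7/3 (mult 3)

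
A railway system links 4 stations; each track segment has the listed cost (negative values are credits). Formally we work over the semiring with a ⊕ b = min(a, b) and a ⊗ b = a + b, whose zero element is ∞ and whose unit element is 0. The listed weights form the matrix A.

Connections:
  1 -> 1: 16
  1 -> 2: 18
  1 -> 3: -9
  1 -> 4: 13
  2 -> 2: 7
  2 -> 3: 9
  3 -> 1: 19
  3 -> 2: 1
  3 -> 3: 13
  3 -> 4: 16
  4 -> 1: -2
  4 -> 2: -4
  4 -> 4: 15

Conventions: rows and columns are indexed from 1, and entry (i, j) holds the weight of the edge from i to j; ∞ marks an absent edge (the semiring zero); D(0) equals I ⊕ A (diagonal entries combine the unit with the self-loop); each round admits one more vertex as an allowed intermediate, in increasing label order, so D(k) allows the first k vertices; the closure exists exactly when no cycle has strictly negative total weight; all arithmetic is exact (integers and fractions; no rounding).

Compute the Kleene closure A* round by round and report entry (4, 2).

D(0):
  [0, 18, -9, 13]
  [∞, 0, 9, ∞]
  [19, 1, 0, 16]
  [-2, -4, ∞, 0]
D(1):
  [0, 18, -9, 13]
  [∞, 0, 9, ∞]
  [19, 1, 0, 16]
  [-2, -4, -11, 0]
D(2):
  [0, 18, -9, 13]
  [∞, 0, 9, ∞]
  [19, 1, 0, 16]
  [-2, -4, -11, 0]
D(3):
  [0, -8, -9, 7]
  [28, 0, 9, 25]
  [19, 1, 0, 16]
  [-2, -10, -11, 0]
D(4):
  [0, -8, -9, 7]
  [23, 0, 9, 25]
  [14, 1, 0, 16]
  [-2, -10, -11, 0]
Answer: A*[4][2] = -10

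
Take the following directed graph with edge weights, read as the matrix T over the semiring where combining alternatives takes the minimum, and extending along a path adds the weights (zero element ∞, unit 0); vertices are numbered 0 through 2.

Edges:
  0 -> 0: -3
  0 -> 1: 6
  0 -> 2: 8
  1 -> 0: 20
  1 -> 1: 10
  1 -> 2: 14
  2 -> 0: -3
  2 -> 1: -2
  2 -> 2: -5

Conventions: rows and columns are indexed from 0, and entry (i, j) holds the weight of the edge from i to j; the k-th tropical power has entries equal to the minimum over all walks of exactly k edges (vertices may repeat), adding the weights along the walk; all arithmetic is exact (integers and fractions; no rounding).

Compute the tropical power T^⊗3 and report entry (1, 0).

T^⊗2:
  [-6, 3, 3]
  [11, 12, 9]
  [-8, -7, -10]
T^⊗3:
  [-9, 0, -2]
  [6, 7, 4]
  [-13, -12, -15]
Key observation: the optimum is the walk 1->2->2->0, with weight 14 + (-5) + (-3) = 6.
Optimal value attained by: walk 1->2->2->0.
Answer: (T^⊗3)[1][0] = 6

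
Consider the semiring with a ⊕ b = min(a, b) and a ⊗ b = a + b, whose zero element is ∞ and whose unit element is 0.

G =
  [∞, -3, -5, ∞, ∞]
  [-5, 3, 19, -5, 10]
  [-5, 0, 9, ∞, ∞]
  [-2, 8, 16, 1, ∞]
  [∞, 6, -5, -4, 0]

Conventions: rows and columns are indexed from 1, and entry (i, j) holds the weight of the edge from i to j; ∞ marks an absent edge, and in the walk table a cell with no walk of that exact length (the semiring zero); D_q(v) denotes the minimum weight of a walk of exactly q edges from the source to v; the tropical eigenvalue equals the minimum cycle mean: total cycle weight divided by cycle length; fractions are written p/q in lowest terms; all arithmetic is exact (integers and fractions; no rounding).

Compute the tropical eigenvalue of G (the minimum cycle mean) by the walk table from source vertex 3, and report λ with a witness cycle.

q=0: [∞, ∞, 0, ∞, ∞]
q=1: [-5, 0, 9, ∞, ∞]
q=2: [-5, -8, -10, -5, 10]
q=3: [-15, -10, -10, -13, 2]
q=4: [-15, -18, -20, -15, 0]
q=5: [-25, -20, -20, -23, -8]
Optimal cycle mean attained by: cycle 1->3->1, total (-5) + (-5), length 2.
Answer: λ = -5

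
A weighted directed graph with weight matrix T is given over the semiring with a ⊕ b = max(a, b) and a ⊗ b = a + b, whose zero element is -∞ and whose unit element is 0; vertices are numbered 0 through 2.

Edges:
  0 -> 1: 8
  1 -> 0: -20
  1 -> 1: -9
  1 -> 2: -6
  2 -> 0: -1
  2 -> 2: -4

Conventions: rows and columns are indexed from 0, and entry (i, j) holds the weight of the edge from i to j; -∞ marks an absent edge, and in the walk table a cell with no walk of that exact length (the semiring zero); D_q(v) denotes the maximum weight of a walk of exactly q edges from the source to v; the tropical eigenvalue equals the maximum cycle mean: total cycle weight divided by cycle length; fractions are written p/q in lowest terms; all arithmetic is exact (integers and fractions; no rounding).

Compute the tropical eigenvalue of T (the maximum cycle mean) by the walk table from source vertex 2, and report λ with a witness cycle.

q=0: [-∞, -∞, 0]
q=1: [-1, -∞, -4]
q=2: [-5, 7, -8]
q=3: [-9, 3, 1]
Optimal cycle mean attained by: cycle 0->1->2->0, total 8 + (-6) + (-1), length 3.
Answer: λ = 1/3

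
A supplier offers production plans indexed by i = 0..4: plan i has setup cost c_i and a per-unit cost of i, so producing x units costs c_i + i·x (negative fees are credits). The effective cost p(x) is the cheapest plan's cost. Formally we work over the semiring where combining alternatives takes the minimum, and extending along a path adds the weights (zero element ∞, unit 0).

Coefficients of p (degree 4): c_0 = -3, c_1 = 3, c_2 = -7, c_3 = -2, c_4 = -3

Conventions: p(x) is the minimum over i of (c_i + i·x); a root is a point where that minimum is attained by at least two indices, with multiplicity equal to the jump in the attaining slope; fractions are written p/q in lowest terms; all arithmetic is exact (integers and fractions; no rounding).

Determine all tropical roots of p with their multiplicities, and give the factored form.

hull edge (i=0, c=-3) to (i=2, c=-7): slope -2, span 2
hull edge (i=2, c=-7) to (i=4, c=-3): slope 2, span 2
Factored form: p(x) = -3 ⊗ (x ⊕ (-2)) ⊗ (x ⊕ (-2)) ⊗ (x ⊕ 2) ⊗ (x ⊕ 2)
Answer: roots = -2 (mult 2), 2 (mult 2)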